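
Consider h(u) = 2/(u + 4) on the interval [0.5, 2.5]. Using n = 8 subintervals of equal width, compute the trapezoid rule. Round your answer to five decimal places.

Δu = (2.5 − 0.5)/8 = 0.25.
h(0.5) = 4/9, h(0.75) = 8/19, h(1) = 0.4, h(1.25) = 8/21, h(1.5) = 4/11, h(1.75) = 8/23, h(2) = 1/3, h(2.25) = 0.32, h(2.5) = 4/13.
T_8 = (Δu/2)·[h(u_0) + 2h(u_1) + ... + 2h(u_{7}) + h(u_8)].
Sum ≈ 0.73572.

0.73572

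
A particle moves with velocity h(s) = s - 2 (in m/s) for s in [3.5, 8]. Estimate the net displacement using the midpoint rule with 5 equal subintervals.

16.875

Δs = (8 − 3.5)/5 = 0.9.
Midpoints: 3.95, 4.85, 5.75, 6.65, 7.55.
h(3.95) = 1.95, h(4.85) = 2.85, h(5.75) = 3.75, h(6.65) = 4.65, h(7.55) = 5.55.
Sum = Δs · [h(3.95) + h(4.85) + h(5.75) + h(6.65) + h(7.55)].
Sum = 16.875.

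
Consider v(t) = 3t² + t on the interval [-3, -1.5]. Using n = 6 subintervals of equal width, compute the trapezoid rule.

20.296875

Δt = (-1.5 − (-3))/6 = 0.25.
v(-3) = 24, v(-2.75) = 19.9375, v(-2.5) = 16.25, v(-2.25) = 12.9375, v(-2) = 10, v(-1.75) = 7.4375, v(-1.5) = 5.25.
T_6 = (Δt/2)·[v(t_0) + 2v(t_1) + ... + 2v(t_{5}) + v(t_6)].
Sum = 20.296875.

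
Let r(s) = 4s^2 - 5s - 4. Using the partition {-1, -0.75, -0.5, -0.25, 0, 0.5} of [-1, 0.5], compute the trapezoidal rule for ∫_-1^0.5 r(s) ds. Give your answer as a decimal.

Subinterval widths: 0.25, 0.25, 0.25, 0.25, 0.5.
r(-1) = 5, r(-0.75) = 2, r(-0.5) = -0.5, r(-0.25) = -2.5, r(0) = -4, r(0.5) = -5.5.
On each subinterval the trapezoid contributes (Δs_i/2)·[r(s_{i-1}) + r(s_i)].
Sum = -2.5.

-2.5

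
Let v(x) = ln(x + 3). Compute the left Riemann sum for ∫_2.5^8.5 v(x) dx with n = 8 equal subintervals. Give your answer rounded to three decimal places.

12.430

Δx = (8.5 − 2.5)/8 = 0.75.
Left endpoints: 2.5, 3.25, 4, 4.75, 5.5, 6.25, 7, 7.75.
v(2.5) ≈ 1.705, v(3.25) ≈ 1.833, v(4) ≈ 1.946, v(4.75) ≈ 2.048, v(5.5) ≈ 2.140, v(6.25) ≈ 2.225, v(7) ≈ 2.303, v(7.75) ≈ 2.375.
Sum = Δx · [v(2.5) + v(3.25) + v(4) + ...].
Sum ≈ 12.430.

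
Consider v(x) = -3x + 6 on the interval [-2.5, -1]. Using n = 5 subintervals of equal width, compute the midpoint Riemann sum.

Δx = (-1 − (-2.5))/5 = 0.3.
Midpoints: -2.35, -2.05, -1.75, -1.45, -1.15.
v(-2.35) = 13.05, v(-2.05) = 12.15, v(-1.75) = 11.25, v(-1.45) = 10.35, v(-1.15) = 9.45.
Sum = Δx · [v(-2.35) + v(-2.05) + v(-1.75) + v(-1.45) + v(-1.15)].
Sum = 16.875.

16.875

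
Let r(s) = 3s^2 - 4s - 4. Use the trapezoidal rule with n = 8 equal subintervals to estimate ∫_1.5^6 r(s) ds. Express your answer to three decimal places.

Δs = (6 − 1.5)/8 = 0.5625.
r(1.5) = -3.25, r(2.0625) = 0.51171875, r(2.625) = 6.171875, r(3.1875) = 13.73046875, r(3.75) = 23.1875, r(4.3125) = 34.54296875, r(4.875) = 47.796875, r(5.4375) = 62.94921875, r(6) = 80.
T_8 = (Δs/2)·[r(s_0) + 2r(s_1) + ... + 2r(s_{7}) + r(s_8)].
Sum ≈ 127.837.

127.837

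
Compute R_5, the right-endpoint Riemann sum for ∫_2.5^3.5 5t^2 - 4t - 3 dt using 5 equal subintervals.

33.05

Δt = (3.5 − 2.5)/5 = 0.2.
Right endpoints: 2.7, 2.9, 3.1, 3.3, 3.5.
f(2.7) = 22.65, f(2.9) = 27.45, f(3.1) = 32.65, f(3.3) = 38.25, f(3.5) = 44.25.
Sum = Δt · [f(2.7) + f(2.9) + f(3.1) + f(3.3) + f(3.5)].
Sum = 33.05.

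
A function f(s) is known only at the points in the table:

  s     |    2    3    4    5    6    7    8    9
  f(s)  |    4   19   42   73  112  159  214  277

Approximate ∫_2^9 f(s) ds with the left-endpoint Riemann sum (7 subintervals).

623

Δs = 1.
Sum = 1·[4 + 19 + 42 + 73 + 112 + 159 + 214] = 623.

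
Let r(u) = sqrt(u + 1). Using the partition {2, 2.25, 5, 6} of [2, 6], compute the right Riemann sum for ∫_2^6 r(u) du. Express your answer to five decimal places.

9.83254

Subinterval widths: 0.25, 2.75, 1.
Right endpoints: 2.25, 5, 6.
r(2.25) ≈ 1.80278, r(5) ≈ 2.44949, r(6) ≈ 2.64575.
Sum = Σ Δu_i · r(u_i).
Sum ≈ 9.83254.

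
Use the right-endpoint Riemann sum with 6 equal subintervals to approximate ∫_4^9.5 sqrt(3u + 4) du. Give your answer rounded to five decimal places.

27.72252

Δu = (9.5 − 4)/6 = 11/12.
Right endpoints: 59/12, 35/6, 6.75, 23/3, 103/12, 9.5.
f(59/12) ≈ 4.33013, f(35/6) ≈ 4.63681, f(6.75) ≈ 4.92443, f(23/3) ≈ 5.19615, f(103/12) ≈ 5.45436, f(9.5) ≈ 5.70088.
Sum = Δu · [f(59/12) + f(35/6) + f(6.75) + ...].
Sum ≈ 27.72252.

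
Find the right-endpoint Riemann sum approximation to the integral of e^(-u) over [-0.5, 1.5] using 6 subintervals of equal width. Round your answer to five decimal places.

1.20117

Δu = (1.5 − (-0.5))/6 = 1/3.
Right endpoints: -1/6, 1/6, 0.5, 5/6, 7/6, 1.5.
f(-1/6) ≈ 1.18136, f(1/6) ≈ 0.84648, f(0.5) ≈ 0.60653, f(5/6) ≈ 0.43460, f(7/6) ≈ 0.31140, f(1.5) ≈ 0.22313.
Sum = Δu · [f(-1/6) + f(1/6) + f(0.5) + ...].
Sum ≈ 1.20117.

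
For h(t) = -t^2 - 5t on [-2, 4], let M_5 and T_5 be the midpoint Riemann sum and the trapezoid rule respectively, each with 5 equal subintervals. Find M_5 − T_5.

M_5 = -53.28.
T_5 = -55.44.
M_5 − T_5 = 2.16.

2.16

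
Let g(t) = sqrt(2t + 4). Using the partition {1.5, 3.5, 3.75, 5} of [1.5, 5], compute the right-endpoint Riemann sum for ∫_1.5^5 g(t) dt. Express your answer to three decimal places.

Subinterval widths: 2, 0.25, 1.25.
Right endpoints: 3.5, 3.75, 5.
g(3.5) ≈ 3.317, g(3.75) ≈ 3.391, g(5) ≈ 3.742.
Sum = Σ Δt_i · g(t_i).
Sum ≈ 12.158.

12.158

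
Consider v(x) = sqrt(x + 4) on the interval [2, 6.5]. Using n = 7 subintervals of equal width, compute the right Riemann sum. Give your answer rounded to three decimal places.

Δx = (6.5 − 2)/7 = 9/14.
Right endpoints: 37/14, 23/7, 55/14, 32/7, 73/14, 41/7, 6.5.
v(37/14) ≈ 2.577, v(23/7) ≈ 2.699, v(55/14) ≈ 2.816, v(32/7) ≈ 2.928, v(73/14) ≈ 3.036, v(41/7) ≈ 3.140, v(6.5) ≈ 3.240.
Sum = Δx · [v(37/14) + v(23/7) + v(55/14) + ...].
Sum ≈ 13.137.

13.137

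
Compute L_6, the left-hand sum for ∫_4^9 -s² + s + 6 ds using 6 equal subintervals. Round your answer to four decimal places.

Δs = (9 − 4)/6 = 5/6.
Left endpoints: 4, 29/6, 17/3, 6.5, 22/3, 49/6.
f(4) = -6, f(29/6) = -451/36, f(17/3) = -184/9, f(6.5) = -29.75, f(22/3) = -364/9, f(49/6) = -1891/36.
Sum = Δs · [f(4) + f(29/6) + f(17/3) + ...].
Sum ≈ -134.7454.

-134.7454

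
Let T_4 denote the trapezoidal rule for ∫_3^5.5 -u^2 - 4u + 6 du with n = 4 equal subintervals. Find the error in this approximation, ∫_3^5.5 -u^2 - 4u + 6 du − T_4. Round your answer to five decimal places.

Exact integral: ∫_3^5.5 f(u) du ≈ -73.9583333.
T_4 = -74.12109375.
Error ≈ -73.9583333 − (-74.12109375) ≈ 0.16276.

0.16276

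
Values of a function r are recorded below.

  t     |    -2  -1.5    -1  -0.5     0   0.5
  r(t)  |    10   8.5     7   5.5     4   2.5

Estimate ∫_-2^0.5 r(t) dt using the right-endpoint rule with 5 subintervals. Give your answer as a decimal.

13.75

Δt = 0.5.
Sum = 0.5·[8.5 + 7 + 5.5 + 4 + 2.5] = 13.75.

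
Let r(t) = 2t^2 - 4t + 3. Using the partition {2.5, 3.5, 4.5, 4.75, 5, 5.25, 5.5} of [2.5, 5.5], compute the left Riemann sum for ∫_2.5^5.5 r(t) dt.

Subinterval widths: 1, 1, 0.25, 0.25, 0.25, 0.25.
Left endpoints: 2.5, 3.5, 4.5, 4.75, 5, 5.25.
r(2.5) = 5.5, r(3.5) = 13.5, r(4.5) = 25.5, r(4.75) = 29.125, r(5) = 33, r(5.25) = 37.125.
Sum = Σ Δt_i · r(t_i).
Sum = 50.1875.

50.1875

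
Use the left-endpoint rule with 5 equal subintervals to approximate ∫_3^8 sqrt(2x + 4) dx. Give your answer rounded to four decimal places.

18.6107

Δx = (8 − 3)/5 = 1.
Left endpoints: 3, 4, 5, 6, 7.
f(3) ≈ 3.1623, f(4) ≈ 3.4641, f(5) ≈ 3.7417, f(6) ≈ 4.0000, f(7) ≈ 4.2426.
Sum = Δx · [f(3) + f(4) + f(5) + f(6) + f(7)].
Sum ≈ 18.6107.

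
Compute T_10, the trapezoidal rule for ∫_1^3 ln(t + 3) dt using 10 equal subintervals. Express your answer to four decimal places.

3.2051

Δt = (3 − 1)/10 = 0.2.
f(1) ≈ 1.3863, f(1.2) ≈ 1.4351, f(1.4) ≈ 1.4816, f(1.6) ≈ 1.5261, f(1.8) ≈ 1.5686, f(2) ≈ 1.6094, f(2.2) ≈ 1.6487, f(2.4) ≈ 1.6864, f(2.6) ≈ 1.7228, f(2.8) ≈ 1.7579, f(3) ≈ 1.7918.
T_10 = (Δt/2)·[f(t_0) + 2f(t_1) + ... + 2f(t_{9}) + f(t_10)].
Sum ≈ 3.2051.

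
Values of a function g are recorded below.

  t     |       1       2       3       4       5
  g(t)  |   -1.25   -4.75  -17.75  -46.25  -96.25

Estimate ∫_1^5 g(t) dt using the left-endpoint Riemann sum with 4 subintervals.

Δt = 1.
Sum = 1·[(-1.25) + (-4.75) + (-17.75) + (-46.25)] = -70.

-70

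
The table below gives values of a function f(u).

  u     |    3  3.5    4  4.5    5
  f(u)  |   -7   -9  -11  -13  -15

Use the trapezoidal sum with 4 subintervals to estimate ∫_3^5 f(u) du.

Δu = 0.5.
T_4 = (0.5/2)·[(-7) + 2·(-9) + 2·(-11) + 2·(-13) + (-15)] = -22.

-22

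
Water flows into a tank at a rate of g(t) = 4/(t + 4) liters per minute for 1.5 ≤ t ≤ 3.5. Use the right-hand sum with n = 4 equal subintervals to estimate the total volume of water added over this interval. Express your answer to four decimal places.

1.1934

Δt = (3.5 − 1.5)/4 = 0.5.
Right endpoints: 2, 2.5, 3, 3.5.
g(2) = 2/3, g(2.5) = 8/13, g(3) = 4/7, g(3.5) = 8/15.
Sum = Δt · [g(2) + g(2.5) + g(3) + g(3.5)].
Sum ≈ 1.1934.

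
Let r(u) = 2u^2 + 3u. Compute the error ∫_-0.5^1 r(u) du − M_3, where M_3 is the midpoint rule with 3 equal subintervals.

Exact integral: ∫_-0.5^1 r(u) du = 1.875.
M_3 = 1.8125.
Error = 1.875 − 1.8125 = 0.0625.

0.0625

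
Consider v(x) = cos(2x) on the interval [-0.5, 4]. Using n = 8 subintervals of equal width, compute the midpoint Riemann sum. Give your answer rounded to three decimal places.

0.966

Δx = (4 − (-0.5))/8 = 0.5625.
Midpoints: -0.21875, 0.34375, 0.90625, 1.46875, 2.03125, 2.59375, 3.15625, 3.71875.
v(-0.21875) ≈ 0.906, v(0.34375) ≈ 0.773, v(0.90625) ≈ -0.239, v(1.46875) ≈ -0.979, v(2.03125) ≈ -0.605, v(2.59375) ≈ 0.457, v(3.15625) ≈ 1.000, v(3.71875) ≈ 0.405.
Sum = Δx · [v(-0.21875) + v(0.34375) + v(0.90625) + ...].
Sum ≈ 0.966.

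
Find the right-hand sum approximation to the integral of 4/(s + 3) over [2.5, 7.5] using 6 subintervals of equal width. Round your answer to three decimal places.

Δs = (7.5 − 2.5)/6 = 5/6.
Right endpoints: 10/3, 25/6, 5, 35/6, 20/3, 7.5.
f(10/3) = 12/19, f(25/6) = 24/43, f(5) = 0.5, f(35/6) = 24/53, f(20/3) = 12/29, f(7.5) = 8/21.
Sum = Δs · [f(10/3) + f(25/6) + f(5) + ...].
Sum ≈ 2.448.

2.448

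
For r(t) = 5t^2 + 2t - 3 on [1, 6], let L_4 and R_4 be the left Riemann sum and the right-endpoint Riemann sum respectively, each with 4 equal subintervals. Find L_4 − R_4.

-231.25

L_4 = 269.21875.
R_4 = 500.46875.
L_4 − R_4 = -231.25.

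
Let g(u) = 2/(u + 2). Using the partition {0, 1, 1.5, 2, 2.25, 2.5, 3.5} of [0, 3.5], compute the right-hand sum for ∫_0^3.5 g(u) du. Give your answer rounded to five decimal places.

Subinterval widths: 1, 0.5, 0.5, 0.25, 0.25, 1.
Right endpoints: 1, 1.5, 2, 2.25, 2.5, 3.5.
g(1) = 2/3, g(1.5) = 4/7, g(2) = 0.5, g(2.25) = 8/17, g(2.5) = 4/9, g(3.5) = 4/11.
Sum = Σ Δu_i · g(u_i).
Sum ≈ 1.79478.

1.79478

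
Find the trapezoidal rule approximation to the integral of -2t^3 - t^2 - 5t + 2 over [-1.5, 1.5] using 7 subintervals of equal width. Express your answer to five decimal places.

Δt = (1.5 − (-1.5))/7 = 3/7.
f(-1.5) = 14, f(-15/14) = 5947/686, f(-9/14) = 1829/343, f(-3/14) = 2089/686, f(3/14) = 296/343, f(9/14) = -1481/686, f(15/14) = -2389/343, f(1.5) = -14.5.
T_7 = (Δt/2)·[f(t_0) + 2f(t_1) + ... + 2f(t_{6}) + f(t_7)].
Sum ≈ 3.65816.

3.65816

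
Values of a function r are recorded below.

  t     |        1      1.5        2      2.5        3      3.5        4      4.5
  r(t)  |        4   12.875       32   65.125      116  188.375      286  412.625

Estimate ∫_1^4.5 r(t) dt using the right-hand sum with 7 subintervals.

556.5

Δt = 0.5.
Sum = 0.5·[12.875 + 32 + 65.125 + 116 + 188.375 + 286 + 412.625] = 556.5.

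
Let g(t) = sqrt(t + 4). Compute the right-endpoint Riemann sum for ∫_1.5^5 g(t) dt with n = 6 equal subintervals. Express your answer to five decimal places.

Δt = (5 − 1.5)/6 = 7/12.
Right endpoints: 25/12, 8/3, 3.25, 23/6, 53/12, 5.
g(25/12) ≈ 2.46644, g(8/3) ≈ 2.58199, g(3.25) ≈ 2.69258, g(23/6) ≈ 2.79881, g(53/12) ≈ 2.90115, g(5) ≈ 3.00000.
Sum = Δt · [g(25/12) + g(8/3) + g(3.25) + ...].
Sum ≈ 9.59057.

9.59057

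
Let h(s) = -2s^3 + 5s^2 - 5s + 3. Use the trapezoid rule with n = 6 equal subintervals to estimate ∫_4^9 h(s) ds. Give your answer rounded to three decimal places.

Δs = (9 − 4)/6 = 5/6.
h(4) = -65, h(29/6) = -3515/27, h(17/3) = -6175/27, h(6.5) = -367.5, h(22/3) = -14945/27, h(49/6) = -21430/27, h(9) = -1095.
T_6 = (Δs/2)·[h(s_0) + 2h(s_1) + ... + 2h(s_{5}) + h(s_6)].
Sum ≈ -2211.343.

-2211.343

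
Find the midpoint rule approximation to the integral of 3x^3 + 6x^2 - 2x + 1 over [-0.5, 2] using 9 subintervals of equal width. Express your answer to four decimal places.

26.7482

Δx = (2 − (-0.5))/9 = 5/18.
Midpoints: -13/36, -1/12, 7/36, 17/36, 0.75, 37/36, 47/36, 19/12, 67/36.
f(-13/36) = 36755/15552, f(-1/12) = 695/576, f(7/36) = 13375/15552, f(17/36) = 26585/15552, f(0.75) = 4.140625, f(37/36) = 132805/15552, f(47/36) = 237815/15552, f(19/12) = 14275/576, f(67/36) = 581635/15552.
Sum = Δx · [f(-13/36) + f(-1/12) + f(7/36) + ...].
Sum ≈ 26.7482.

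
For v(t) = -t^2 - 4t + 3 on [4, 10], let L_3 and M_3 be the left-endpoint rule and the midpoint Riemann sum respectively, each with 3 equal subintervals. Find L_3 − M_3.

102

L_3 = -358.
M_3 = -460.
L_3 − M_3 = 102.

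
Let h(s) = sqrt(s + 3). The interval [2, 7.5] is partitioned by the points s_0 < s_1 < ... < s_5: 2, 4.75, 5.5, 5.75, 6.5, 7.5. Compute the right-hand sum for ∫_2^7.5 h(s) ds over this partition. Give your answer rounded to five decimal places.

16.13382

Subinterval widths: 2.75, 0.75, 0.25, 0.75, 1.
Right endpoints: 4.75, 5.5, 5.75, 6.5, 7.5.
h(4.75) ≈ 2.78388, h(5.5) ≈ 2.91548, h(5.75) ≈ 2.95804, h(6.5) ≈ 3.08221, h(7.5) ≈ 3.24037.
Sum = Σ Δs_i · h(s_i).
Sum ≈ 16.13382.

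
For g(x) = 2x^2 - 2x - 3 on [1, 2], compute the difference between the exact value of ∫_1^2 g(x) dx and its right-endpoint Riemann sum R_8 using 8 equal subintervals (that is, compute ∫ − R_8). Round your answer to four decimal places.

Exact integral: ∫_1^2 g(x) dx ≈ -1.333333.
R_8 = -1.078125.
Error ≈ -1.333333 − (-1.078125) ≈ -0.2552.

-0.2552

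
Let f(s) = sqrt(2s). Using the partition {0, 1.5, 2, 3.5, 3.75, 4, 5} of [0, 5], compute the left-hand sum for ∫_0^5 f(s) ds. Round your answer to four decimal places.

Subinterval widths: 1.5, 0.5, 1.5, 0.25, 0.25, 1.
Left endpoints: 0, 1.5, 2, 3.5, 3.75, 4.
f(0) ≈ 0.0000, f(1.5) ≈ 1.7321, f(2) ≈ 2.0000, f(3.5) ≈ 2.6458, f(3.75) ≈ 2.7386, f(4) ≈ 2.8284.
Sum = Σ Δs_i · f(s_i).
Sum ≈ 8.0405.

8.0405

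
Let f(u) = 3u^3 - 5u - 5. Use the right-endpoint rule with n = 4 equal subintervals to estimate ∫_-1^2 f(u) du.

-5.484375

Δu = (2 − (-1))/4 = 0.75.
Right endpoints: -0.25, 0.5, 1.25, 2.
f(-0.25) = -3.796875, f(0.5) = -7.125, f(1.25) = -5.390625, f(2) = 9.
Sum = Δu · [f(-0.25) + f(0.5) + f(1.25) + f(2)].
Sum = -5.484375.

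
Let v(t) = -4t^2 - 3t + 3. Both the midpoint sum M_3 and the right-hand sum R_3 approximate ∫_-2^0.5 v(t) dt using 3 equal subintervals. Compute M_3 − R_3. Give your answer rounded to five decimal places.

-1.38889

M_3 ≈ 2.8703704.
R_3 ≈ 4.2592593.
M_3 − R_3 ≈ -1.38889.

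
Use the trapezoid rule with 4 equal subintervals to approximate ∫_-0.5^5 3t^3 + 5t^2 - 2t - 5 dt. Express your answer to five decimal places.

Δt = (5 − (-0.5))/4 = 1.375.
f(-0.5) = -3.125, f(0.875) = -467/512, f(2.25) = 49.984375, f(3.625) = 100535/512, f(5) = 485.
T_4 = (Δt/2)·[f(t_0) + 2f(t_1) + 2f(t_2) + 2f(t_3) + f(t_4)].
Sum ≈ 668.75488.

668.75488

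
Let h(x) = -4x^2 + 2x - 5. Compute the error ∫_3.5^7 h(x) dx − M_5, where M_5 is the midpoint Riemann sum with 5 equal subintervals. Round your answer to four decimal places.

-0.5717

Exact integral: ∫_3.5^7 h(x) dx ≈ -380.916667.
M_5 = -380.345.
Error ≈ -380.916667 − (-380.345) ≈ -0.5717.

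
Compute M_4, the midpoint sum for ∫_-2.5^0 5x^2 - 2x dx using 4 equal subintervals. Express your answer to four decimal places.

Δx = (0 − (-2.5))/4 = 0.625.
Midpoints: -2.1875, -1.5625, -0.9375, -0.3125.
f(-2.1875) = 28.30078125, f(-1.5625) = 15.33203125, f(-0.9375) = 6.26953125, f(-0.3125) = 1.11328125.
Sum = Δx · [f(-2.1875) + f(-1.5625) + f(-0.9375) + f(-0.3125)].
Sum ≈ 31.8848.

31.8848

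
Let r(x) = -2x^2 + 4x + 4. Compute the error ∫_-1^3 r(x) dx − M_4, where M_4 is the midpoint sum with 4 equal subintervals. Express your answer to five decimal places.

-0.66667

Exact integral: ∫_-1^3 r(x) dx ≈ 13.3333333.
M_4 = 14.
Error ≈ 13.3333333 − 14 ≈ -0.66667.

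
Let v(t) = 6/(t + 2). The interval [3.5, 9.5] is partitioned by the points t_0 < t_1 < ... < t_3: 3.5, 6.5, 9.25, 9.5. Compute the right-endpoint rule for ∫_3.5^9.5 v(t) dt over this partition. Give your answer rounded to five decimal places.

3.71475

Subinterval widths: 3, 2.75, 0.25.
Right endpoints: 6.5, 9.25, 9.5.
v(6.5) = 12/17, v(9.25) = 8/15, v(9.5) = 12/23.
Sum = Σ Δt_i · v(t_i).
Sum ≈ 3.71475.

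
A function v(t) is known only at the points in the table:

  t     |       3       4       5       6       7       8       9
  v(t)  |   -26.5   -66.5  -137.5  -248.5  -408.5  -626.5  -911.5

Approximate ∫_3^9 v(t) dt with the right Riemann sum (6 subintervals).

Δt = 1.
Sum = 1·[(-66.5) + (-137.5) + (-248.5) + (-408.5) + (-626.5) + (-911.5)] = -2399.

-2399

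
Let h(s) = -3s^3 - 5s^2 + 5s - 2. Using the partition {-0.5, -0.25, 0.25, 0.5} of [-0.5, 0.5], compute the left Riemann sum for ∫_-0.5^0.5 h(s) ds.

-3.37890625

Subinterval widths: 0.25, 0.5, 0.25.
Left endpoints: -0.5, -0.25, 0.25.
h(-0.5) = -5.375, h(-0.25) = -3.515625, h(0.25) = -1.109375.
Sum = Σ Δs_i · h(s_i).
Sum = -3.37890625.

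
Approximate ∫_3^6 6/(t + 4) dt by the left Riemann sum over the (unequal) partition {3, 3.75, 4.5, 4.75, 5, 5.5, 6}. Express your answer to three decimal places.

Subinterval widths: 0.75, 0.75, 0.25, 0.25, 0.5, 0.5.
Left endpoints: 3, 3.75, 4.5, 4.75, 5, 5.5.
f(3) = 6/7, f(3.75) = 24/31, f(4.5) = 12/17, f(4.75) = 24/35, f(5) = 2/3, f(5.5) = 12/19.
Sum = Σ Δt_i · f(t_i).
Sum ≈ 2.221.

2.221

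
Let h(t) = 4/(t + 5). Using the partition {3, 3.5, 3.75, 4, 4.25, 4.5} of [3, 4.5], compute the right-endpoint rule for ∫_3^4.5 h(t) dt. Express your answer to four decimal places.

0.6741

Subinterval widths: 0.5, 0.25, 0.25, 0.25, 0.25.
Right endpoints: 3.5, 3.75, 4, 4.25, 4.5.
h(3.5) = 8/17, h(3.75) = 16/35, h(4) = 4/9, h(4.25) = 16/37, h(4.5) = 8/19.
Sum = Σ Δt_i · h(t_i).
Sum ≈ 0.6741.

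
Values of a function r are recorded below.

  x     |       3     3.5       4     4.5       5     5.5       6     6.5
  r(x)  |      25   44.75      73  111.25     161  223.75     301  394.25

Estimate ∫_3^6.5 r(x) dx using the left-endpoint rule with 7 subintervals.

Δx = 0.5.
Sum = 0.5·[25 + 44.75 + 73 + 111.25 + 161 + 223.75 + 301] = 469.875.

469.875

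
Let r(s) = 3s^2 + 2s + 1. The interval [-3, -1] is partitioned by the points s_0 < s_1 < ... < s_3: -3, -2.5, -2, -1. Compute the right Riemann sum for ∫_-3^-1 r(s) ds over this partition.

13.875

Subinterval widths: 0.5, 0.5, 1.
Right endpoints: -2.5, -2, -1.
r(-2.5) = 14.75, r(-2) = 9, r(-1) = 2.
Sum = Σ Δs_i · r(s_i).
Sum = 13.875.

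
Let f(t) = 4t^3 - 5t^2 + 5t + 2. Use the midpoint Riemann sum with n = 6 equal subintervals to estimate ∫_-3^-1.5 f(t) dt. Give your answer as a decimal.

-128.9375

Δt = (-1.5 − (-3))/6 = 0.25.
Midpoints: -2.875, -2.625, -2.375, -2.125, -1.875, -1.625.
f(-2.875) = -148.7578125, f(-2.625) = -117.9296875, f(-2.375) = -91.6640625, f(-2.125) = -69.5859375, f(-1.875) = -51.3203125, f(-1.625) = -36.4921875.
Sum = Δt · [f(-2.875) + f(-2.625) + f(-2.375) + ...].
Sum = -128.9375.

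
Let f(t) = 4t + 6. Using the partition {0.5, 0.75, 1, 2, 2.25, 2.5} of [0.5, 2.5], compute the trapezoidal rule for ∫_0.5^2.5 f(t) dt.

24

Subinterval widths: 0.25, 0.25, 1, 0.25, 0.25.
f(0.5) = 8, f(0.75) = 9, f(1) = 10, f(2) = 14, f(2.25) = 15, f(2.5) = 16.
On each subinterval the trapezoid contributes (Δt_i/2)·[f(t_{i-1}) + f(t_i)].
Sum = 24.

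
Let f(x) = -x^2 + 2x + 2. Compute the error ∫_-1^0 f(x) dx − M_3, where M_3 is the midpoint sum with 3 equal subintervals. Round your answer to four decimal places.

Exact integral: ∫_-1^0 f(x) dx ≈ 0.666667.
M_3 ≈ 0.675926.
Error ≈ 0.666667 − 0.675926 ≈ -0.0093.

-0.0093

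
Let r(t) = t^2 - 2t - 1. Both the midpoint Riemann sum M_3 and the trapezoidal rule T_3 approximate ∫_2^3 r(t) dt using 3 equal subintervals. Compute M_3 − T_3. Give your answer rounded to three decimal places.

M_3 ≈ 0.32407.
T_3 ≈ 0.35185.
M_3 − T_3 ≈ -0.028.

-0.028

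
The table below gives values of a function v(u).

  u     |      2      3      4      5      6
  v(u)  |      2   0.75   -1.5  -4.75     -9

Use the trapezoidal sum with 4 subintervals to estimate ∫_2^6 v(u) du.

-9

Δu = 1.
T_4 = (1/2)·[2 + 2·0.75 + 2·(-1.5) + 2·(-4.75) + (-9)] = -9.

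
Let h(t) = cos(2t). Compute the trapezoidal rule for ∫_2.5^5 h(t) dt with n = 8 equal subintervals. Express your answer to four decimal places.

0.2007

Δt = (5 − 2.5)/8 = 0.3125.
h(2.5) ≈ 0.2837, h(2.8125) ≈ 0.7911, h(3.125) ≈ 0.9994, h(3.4375) ≈ 0.8299, h(3.75) ≈ 0.3466, h(4.0625) ≈ -0.2677, h(4.375) ≈ -0.7808, h(4.6875) ≈ -0.9988, h(5) ≈ -0.8391.
T_8 = (Δt/2)·[h(t_0) + 2h(t_1) + ... + 2h(t_{7}) + h(t_8)].
Sum ≈ 0.2007.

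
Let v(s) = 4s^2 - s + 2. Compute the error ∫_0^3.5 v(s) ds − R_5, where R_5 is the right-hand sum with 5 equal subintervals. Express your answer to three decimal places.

Exact integral: ∫_0^3.5 v(s) ds ≈ 58.04167.
R_5 = 75.11.
Error ≈ 58.04167 − 75.11 ≈ -17.068.

-17.068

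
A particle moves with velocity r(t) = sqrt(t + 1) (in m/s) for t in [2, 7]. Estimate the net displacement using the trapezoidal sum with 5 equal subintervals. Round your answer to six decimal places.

11.611548

Δt = (7 − 2)/5 = 1.
r(2) ≈ 1.732051, r(3) ≈ 2.000000, r(4) ≈ 2.236068, r(5) ≈ 2.449490, r(6) ≈ 2.645751, r(7) ≈ 2.828427.
T_5 = (Δt/2)·[r(t_0) + 2r(t_1) + ... + 2r(t_{4}) + r(t_5)].
Sum ≈ 11.611548.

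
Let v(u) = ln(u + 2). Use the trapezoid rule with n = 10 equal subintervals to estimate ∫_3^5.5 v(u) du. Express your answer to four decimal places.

4.5642

Δu = (5.5 − 3)/10 = 0.25.
v(3) ≈ 1.6094, v(3.25) ≈ 1.6582, v(3.5) ≈ 1.7047, v(3.75) ≈ 1.7492, v(4) ≈ 1.7918, v(4.25) ≈ 1.8326, v(4.5) ≈ 1.8718, v(4.75) ≈ 1.9095, v(5) ≈ 1.9459, v(5.25) ≈ 1.9810, v(5.5) ≈ 2.0149.
T_10 = (Δu/2)·[v(u_0) + 2v(u_1) + ... + 2v(u_{9}) + v(u_10)].
Sum ≈ 4.5642.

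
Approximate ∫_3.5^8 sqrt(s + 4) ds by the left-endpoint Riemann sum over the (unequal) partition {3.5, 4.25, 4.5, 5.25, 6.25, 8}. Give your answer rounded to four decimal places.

13.6028

Subinterval widths: 0.75, 0.25, 0.75, 1, 1.75.
Left endpoints: 3.5, 4.25, 4.5, 5.25, 6.25.
f(3.5) ≈ 2.7386, f(4.25) ≈ 2.8723, f(4.5) ≈ 2.9155, f(5.25) ≈ 3.0414, f(6.25) ≈ 3.2016.
Sum = Σ Δs_i · f(s_i).
Sum ≈ 13.6028.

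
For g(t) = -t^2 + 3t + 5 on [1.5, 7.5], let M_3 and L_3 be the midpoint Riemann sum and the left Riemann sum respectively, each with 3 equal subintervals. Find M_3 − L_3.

-30

M_3 = -26.5.
L_3 = 3.5.
M_3 − L_3 = -30.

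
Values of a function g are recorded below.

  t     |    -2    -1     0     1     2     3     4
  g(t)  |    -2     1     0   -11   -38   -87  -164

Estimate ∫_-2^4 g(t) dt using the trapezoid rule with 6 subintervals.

-218

Δt = 1.
T_6 = (1/2)·[(-2) + 2·1 + 2·0 + 2·(-11) + 2·(-38) + 2·(-87) + (-164)] = -218.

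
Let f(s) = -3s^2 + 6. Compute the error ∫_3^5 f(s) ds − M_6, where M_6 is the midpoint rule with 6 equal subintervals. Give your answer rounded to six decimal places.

Exact integral: ∫_3^5 f(s) ds = -86.
M_6 ≈ -85.94444444.
Error ≈ -86 − (-85.94444444) ≈ -0.055556.

-0.055556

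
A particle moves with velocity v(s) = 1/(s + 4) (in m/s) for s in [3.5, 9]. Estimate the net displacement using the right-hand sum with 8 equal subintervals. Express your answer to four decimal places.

0.5311

Δs = (9 − 3.5)/8 = 0.6875.
Right endpoints: 4.1875, 4.875, 5.5625, 6.25, 6.9375, 7.625, 8.3125, 9.
v(4.1875) = 16/131, v(4.875) = 8/71, v(5.5625) = 16/153, v(6.25) = 4/41, v(6.9375) = 16/175, v(7.625) = 8/93, v(8.3125) = 16/197, v(9) = 1/13.
Sum = Δs · [v(4.1875) + v(4.875) + v(5.5625) + ...].
Sum ≈ 0.5311.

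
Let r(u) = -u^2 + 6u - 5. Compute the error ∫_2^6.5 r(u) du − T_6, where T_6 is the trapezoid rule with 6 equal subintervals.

0.421875

Exact integral: ∫_2^6.5 r(u) du = 3.375.
T_6 = 2.953125.
Error = 3.375 − 2.953125 = 0.421875.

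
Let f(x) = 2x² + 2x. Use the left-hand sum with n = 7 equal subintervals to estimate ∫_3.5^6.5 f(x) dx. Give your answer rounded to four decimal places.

Δx = (6.5 − 3.5)/7 = 3/7.
Left endpoints: 3.5, 55/14, 61/14, 67/14, 73/14, 79/14, 85/14.
f(3.5) = 31.5, f(55/14) = 3795/98, f(61/14) = 4575/98, f(67/14) = 5427/98, f(73/14) = 6351/98, f(79/14) = 7347/98, f(85/14) = 8415/98.
Sum = Δx · [f(3.5) + f(55/14) + f(61/14) + ...].
Sum ≈ 170.5408.

170.5408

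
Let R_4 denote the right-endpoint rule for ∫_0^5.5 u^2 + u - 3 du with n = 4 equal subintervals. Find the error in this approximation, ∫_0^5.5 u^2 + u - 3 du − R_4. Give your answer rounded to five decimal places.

-26.31120

Exact integral: ∫_0^5.5 f(u) du ≈ 54.0833333.
R_4 = 80.39453125.
Error ≈ 54.0833333 − 80.39453125 ≈ -26.31120.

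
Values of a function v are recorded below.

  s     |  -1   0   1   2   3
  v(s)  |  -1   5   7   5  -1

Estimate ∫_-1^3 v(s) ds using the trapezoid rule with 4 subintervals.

Δs = 1.
T_4 = (1/2)·[(-1) + 2·5 + 2·7 + 2·5 + (-1)] = 16.

16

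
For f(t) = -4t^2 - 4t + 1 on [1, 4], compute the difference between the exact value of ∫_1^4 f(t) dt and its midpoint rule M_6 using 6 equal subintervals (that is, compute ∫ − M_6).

Exact integral: ∫_1^4 f(t) dt = -111.
M_6 = -110.75.
Error = -111 − (-110.75) = -0.25.

-0.25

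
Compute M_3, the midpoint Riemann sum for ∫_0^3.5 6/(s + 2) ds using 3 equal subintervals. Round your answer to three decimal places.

Δs = (3.5 − 0)/3 = 7/6.
Midpoints: 7/12, 1.75, 35/12.
f(7/12) = 72/31, f(1.75) = 1.6, f(35/12) = 72/59.
Sum = Δs · [f(7/12) + f(1.75) + f(35/12)].
Sum ≈ 6.000.

6.000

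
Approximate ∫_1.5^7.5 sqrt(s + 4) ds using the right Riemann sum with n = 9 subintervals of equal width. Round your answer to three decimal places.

Δs = (7.5 − 1.5)/9 = 2/3.
Right endpoints: 13/6, 17/6, 3.5, 25/6, 29/6, 5.5, 37/6, 41/6, 7.5.
f(13/6) ≈ 2.483, f(17/6) ≈ 2.614, f(3.5) ≈ 2.739, f(25/6) ≈ 2.858, f(29/6) ≈ 2.972, f(5.5) ≈ 3.082, f(37/6) ≈ 3.189, f(41/6) ≈ 3.291, f(7.5) ≈ 3.391.
Sum = Δs · [f(13/6) + f(17/6) + f(3.5) + ...].
Sum ≈ 17.746.

17.746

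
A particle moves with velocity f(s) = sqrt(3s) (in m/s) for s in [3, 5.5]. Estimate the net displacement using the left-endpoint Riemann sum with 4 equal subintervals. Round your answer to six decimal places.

Δs = (5.5 − 3)/4 = 0.625.
Left endpoints: 3, 3.625, 4.25, 4.875.
f(3) ≈ 3.000000, f(3.625) ≈ 3.297726, f(4.25) ≈ 3.570714, f(4.875) ≈ 3.824265.
Sum = Δs · [f(3) + f(3.625) + f(4.25) + f(4.875)].
Sum ≈ 8.557941.

8.557941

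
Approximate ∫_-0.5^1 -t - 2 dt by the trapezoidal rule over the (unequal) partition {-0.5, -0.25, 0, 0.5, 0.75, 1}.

Subinterval widths: 0.25, 0.25, 0.5, 0.25, 0.25.
f(-0.5) = -1.5, f(-0.25) = -1.75, f(0) = -2, f(0.5) = -2.5, f(0.75) = -2.75, f(1) = -3.
On each subinterval the trapezoid contributes (Δt_i/2)·[f(t_{i-1}) + f(t_i)].
Sum = -3.375.

-3.375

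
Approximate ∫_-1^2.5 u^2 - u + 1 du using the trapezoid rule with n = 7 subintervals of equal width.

Δu = (2.5 − (-1))/7 = 0.5.
f(-1) = 3, f(-0.5) = 1.75, f(0) = 1, f(0.5) = 0.75, f(1) = 1, f(1.5) = 1.75, f(2) = 3, f(2.5) = 4.75.
T_7 = (Δu/2)·[f(u_0) + 2f(u_1) + ... + 2f(u_{6}) + f(u_7)].
Sum = 6.5625.

6.5625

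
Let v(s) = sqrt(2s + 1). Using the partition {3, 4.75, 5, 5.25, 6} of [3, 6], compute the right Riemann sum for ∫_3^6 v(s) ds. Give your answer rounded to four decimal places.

10.0518

Subinterval widths: 1.75, 0.25, 0.25, 0.75.
Right endpoints: 4.75, 5, 5.25, 6.
v(4.75) ≈ 3.2404, v(5) ≈ 3.3166, v(5.25) ≈ 3.3912, v(6) ≈ 3.6056.
Sum = Σ Δs_i · v(s_i).
Sum ≈ 10.0518.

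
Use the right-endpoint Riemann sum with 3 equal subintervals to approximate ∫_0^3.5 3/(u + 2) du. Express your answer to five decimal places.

2.54932

Δu = (3.5 − 0)/3 = 7/6.
Right endpoints: 7/6, 7/3, 3.5.
f(7/6) = 18/19, f(7/3) = 9/13, f(3.5) = 6/11.
Sum = Δu · [f(7/6) + f(7/3) + f(3.5)].
Sum ≈ 2.54932.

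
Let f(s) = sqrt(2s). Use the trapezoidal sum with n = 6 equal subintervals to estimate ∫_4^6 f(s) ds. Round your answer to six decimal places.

Δs = (6 − 4)/6 = 1/3.
f(4) ≈ 2.828427, f(13/3) ≈ 2.943920, f(14/3) ≈ 3.055050, f(5) ≈ 3.162278, f(16/3) ≈ 3.265986, f(17/3) ≈ 3.366502, f(6) ≈ 3.464102.
T_6 = (Δs/2)·[f(s_0) + 2f(s_1) + ... + 2f(s_{5}) + f(s_6)].
Sum ≈ 6.313334.

6.313334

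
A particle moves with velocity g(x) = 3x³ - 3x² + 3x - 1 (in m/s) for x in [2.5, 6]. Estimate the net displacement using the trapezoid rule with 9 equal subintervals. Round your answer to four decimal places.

786.5629

Δx = (6 − 2.5)/9 = 7/18.
g(2.5) = 34.625, g(26/9) = 13355/243, g(59/18) = 159893/1944, g(11/3) = 1058/9, g(73/18) = 314803/1944, g(40/9) = 52597/243, g(29/6) = 20315/72, g(47/9) = 87506/243, g(101/18) = 877463/1944, g(6) = 557.
T_9 = (Δx/2)·[g(x_0) + 2g(x_1) + ... + 2g(x_{8}) + g(x_9)].
Sum ≈ 786.5629.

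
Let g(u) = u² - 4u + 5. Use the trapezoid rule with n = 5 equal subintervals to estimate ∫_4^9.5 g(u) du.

144.5675

Δu = (9.5 − 4)/5 = 1.1.
g(4) = 5, g(5.1) = 10.61, g(6.2) = 18.64, g(7.3) = 29.09, g(8.4) = 41.96, g(9.5) = 57.25.
T_5 = (Δu/2)·[g(u_0) + 2g(u_1) + ... + 2g(u_{4}) + g(u_5)].
Sum = 144.5675.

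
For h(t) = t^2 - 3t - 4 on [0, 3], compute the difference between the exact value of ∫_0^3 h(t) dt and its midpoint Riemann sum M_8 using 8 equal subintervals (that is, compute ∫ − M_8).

0.03515625

Exact integral: ∫_0^3 h(t) dt = -16.5.
M_8 = -16.53515625.
Error = -16.5 − (-16.53515625) = 0.03515625.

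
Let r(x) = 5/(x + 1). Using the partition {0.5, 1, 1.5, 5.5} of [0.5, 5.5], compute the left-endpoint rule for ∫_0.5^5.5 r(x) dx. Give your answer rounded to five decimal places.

10.91667

Subinterval widths: 0.5, 0.5, 4.
Left endpoints: 0.5, 1, 1.5.
r(0.5) = 10/3, r(1) = 2.5, r(1.5) = 2.
Sum = Σ Δx_i · r(x_i).
Sum ≈ 10.91667.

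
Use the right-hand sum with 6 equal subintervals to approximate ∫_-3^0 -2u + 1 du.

10.5

Δu = (0 − (-3))/6 = 0.5.
Right endpoints: -2.5, -2, -1.5, -1, -0.5, 0.
f(-2.5) = 6, f(-2) = 5, f(-1.5) = 4, f(-1) = 3, f(-0.5) = 2, f(0) = 1.
Sum = Δu · [f(-2.5) + f(-2) + f(-1.5) + ...].
Sum = 10.5.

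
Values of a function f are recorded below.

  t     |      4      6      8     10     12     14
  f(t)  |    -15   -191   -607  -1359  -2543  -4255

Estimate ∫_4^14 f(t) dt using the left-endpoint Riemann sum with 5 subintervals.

-9430

Δt = 2.
Sum = 2·[(-15) + (-191) + (-607) + (-1359) + (-2543)] = -9430.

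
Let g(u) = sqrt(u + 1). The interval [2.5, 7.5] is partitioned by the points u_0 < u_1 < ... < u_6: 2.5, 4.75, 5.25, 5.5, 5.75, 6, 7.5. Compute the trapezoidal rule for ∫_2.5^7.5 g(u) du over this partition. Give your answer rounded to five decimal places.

Subinterval widths: 2.25, 0.5, 0.25, 0.25, 0.25, 1.5.
g(2.5) ≈ 1.87083, g(4.75) ≈ 2.39792, g(5.25) ≈ 2.50000, g(5.5) ≈ 2.54951, g(5.75) ≈ 2.59808, g(6) ≈ 2.64575, g(7.5) ≈ 2.91548.
On each subinterval the trapezoid contributes (Δu_i/2)·[g(u_{i-1}) + g(u_i)].
Sum ≈ 12.12785.

12.12785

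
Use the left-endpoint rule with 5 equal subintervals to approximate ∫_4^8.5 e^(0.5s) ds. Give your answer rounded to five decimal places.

Δs = (8.5 − 4)/5 = 0.9.
Left endpoints: 4, 4.9, 5.8, 6.7, 7.6.
f(4) ≈ 7.38906, f(4.9) ≈ 11.58835, f(5.8) ≈ 18.17415, f(6.7) ≈ 28.50273, f(7.6) ≈ 44.70118.
Sum = Δs · [f(4) + f(4.9) + f(5.8) + f(6.7) + f(7.6)].
Sum ≈ 99.31992.

99.31992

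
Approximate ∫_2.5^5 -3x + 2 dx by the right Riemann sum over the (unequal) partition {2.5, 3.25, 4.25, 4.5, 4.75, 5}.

Subinterval widths: 0.75, 1, 0.25, 0.25, 0.25.
Right endpoints: 3.25, 4.25, 4.5, 4.75, 5.
f(3.25) = -7.75, f(4.25) = -10.75, f(4.5) = -11.5, f(4.75) = -12.25, f(5) = -13.
Sum = Σ Δx_i · f(x_i).
Sum = -25.75.

-25.75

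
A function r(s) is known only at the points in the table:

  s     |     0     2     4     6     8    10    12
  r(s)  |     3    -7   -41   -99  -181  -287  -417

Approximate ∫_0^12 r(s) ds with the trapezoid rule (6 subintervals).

-1644

Δs = 2.
T_6 = (2/2)·[3 + 2·(-7) + 2·(-41) + 2·(-99) + 2·(-181) + 2·(-287) + (-417)] = -1644.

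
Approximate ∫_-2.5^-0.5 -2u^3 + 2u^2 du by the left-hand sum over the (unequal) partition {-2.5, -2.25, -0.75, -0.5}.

60.7890625

Subinterval widths: 0.25, 1.5, 0.25.
Left endpoints: -2.5, -2.25, -0.75.
f(-2.5) = 43.75, f(-2.25) = 32.90625, f(-0.75) = 1.96875.
Sum = Σ Δu_i · f(u_i).
Sum = 60.7890625.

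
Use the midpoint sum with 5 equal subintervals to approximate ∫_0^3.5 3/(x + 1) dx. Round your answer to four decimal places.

Δx = (3.5 − 0)/5 = 0.7.
Midpoints: 0.35, 1.05, 1.75, 2.45, 3.15.
f(0.35) = 20/9, f(1.05) = 60/41, f(1.75) = 12/11, f(2.45) = 20/23, f(3.15) = 60/83.
Sum = Δx · [f(0.35) + f(1.05) + f(1.75) + f(2.45) + f(3.15)].
Sum ≈ 4.4583.

4.4583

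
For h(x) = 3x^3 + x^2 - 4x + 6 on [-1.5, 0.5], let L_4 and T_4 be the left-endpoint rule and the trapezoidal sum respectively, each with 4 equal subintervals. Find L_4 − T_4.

L_4 = 13.
T_4 = 13.125.
L_4 − T_4 = -0.125.

-0.125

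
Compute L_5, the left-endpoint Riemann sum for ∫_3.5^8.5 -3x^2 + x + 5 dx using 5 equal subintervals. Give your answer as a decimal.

-431.25

Δx = (8.5 − 3.5)/5 = 1.
Left endpoints: 3.5, 4.5, 5.5, 6.5, 7.5.
f(3.5) = -28.25, f(4.5) = -51.25, f(5.5) = -80.25, f(6.5) = -115.25, f(7.5) = -156.25.
Sum = Δx · [f(3.5) + f(4.5) + f(5.5) + f(6.5) + f(7.5)].
Sum = -431.25.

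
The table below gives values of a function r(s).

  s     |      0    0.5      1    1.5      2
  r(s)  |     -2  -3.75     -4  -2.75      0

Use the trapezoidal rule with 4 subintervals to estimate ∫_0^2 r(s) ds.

-5.75

Δs = 0.5.
T_4 = (0.5/2)·[(-2) + 2·(-3.75) + 2·(-4) + 2·(-2.75) + 0] = -5.75.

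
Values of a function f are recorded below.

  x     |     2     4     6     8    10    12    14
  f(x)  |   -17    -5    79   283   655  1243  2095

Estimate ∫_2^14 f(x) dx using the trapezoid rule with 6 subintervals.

Δx = 2.
T_6 = (2/2)·[(-17) + 2·(-5) + 2·79 + 2·283 + 2·655 + 2·1243 + 2095] = 6588.

6588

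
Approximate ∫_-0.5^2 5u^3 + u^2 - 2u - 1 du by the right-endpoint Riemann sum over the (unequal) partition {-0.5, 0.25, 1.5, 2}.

37.38671875

Subinterval widths: 0.75, 1.25, 0.5.
Right endpoints: 0.25, 1.5, 2.
f(0.25) = -1.359375, f(1.5) = 15.125, f(2) = 39.
Sum = Σ Δu_i · f(u_i).
Sum = 37.38671875.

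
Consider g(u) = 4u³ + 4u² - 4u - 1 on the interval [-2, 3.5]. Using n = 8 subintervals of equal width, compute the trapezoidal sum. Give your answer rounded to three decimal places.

Δu = (3.5 − (-2))/8 = 0.6875.
g(-2) = -9, g(-1.3125) = 2147/1024, g(-0.625) = 2.0859375, g(0.0625) = -1263/1024, g(0.75) = -0.0625, g(1.4375) = 13719/1024, g(2.125) = 46.9453125, g(2.8125) = 110981/1024, g(3.5) = 205.5.
T_8 = (Δu/2)·[g(u_0) + 2g(u_1) + ... + 2g(u_{7}) + g(u_8)].
Sum ≈ 185.528.

185.528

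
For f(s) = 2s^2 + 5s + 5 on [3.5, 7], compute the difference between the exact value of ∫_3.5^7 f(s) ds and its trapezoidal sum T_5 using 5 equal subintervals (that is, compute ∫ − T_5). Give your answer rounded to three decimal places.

-0.572

Exact integral: ∫_3.5^7 f(s) ds ≈ 309.45833.
T_5 = 310.03.
Error ≈ 309.45833 − 310.03 ≈ -0.572.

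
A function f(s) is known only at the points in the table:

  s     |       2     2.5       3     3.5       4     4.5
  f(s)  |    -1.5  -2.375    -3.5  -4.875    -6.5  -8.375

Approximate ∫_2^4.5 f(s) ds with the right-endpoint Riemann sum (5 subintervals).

-12.8125

Δs = 0.5.
Sum = 0.5·[(-2.375) + (-3.5) + (-4.875) + (-6.5) + (-8.375)] = -12.8125.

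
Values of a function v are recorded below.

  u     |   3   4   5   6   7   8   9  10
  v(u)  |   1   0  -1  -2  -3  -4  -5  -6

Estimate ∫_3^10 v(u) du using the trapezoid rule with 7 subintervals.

Δu = 1.
T_7 = (1/2)·[1 + 2·0 + 2·(-1) + 2·(-2) + 2·(-3) + 2·(-4) + 2·(-5) + (-6)] = -17.5.

-17.5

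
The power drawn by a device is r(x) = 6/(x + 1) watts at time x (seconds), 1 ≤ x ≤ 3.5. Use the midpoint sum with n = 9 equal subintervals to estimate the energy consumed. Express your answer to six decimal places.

4.861727

Δx = (3.5 − 1)/9 = 5/18.
Midpoints: 41/36, 17/12, 61/36, 71/36, 2.25, 91/36, 101/36, 37/12, 121/36.
r(41/36) = 216/77, r(17/12) = 72/29, r(61/36) = 216/97, r(71/36) = 216/107, r(2.25) = 24/13, r(91/36) = 216/127, r(101/36) = 216/137, r(37/12) = 72/49, r(121/36) = 216/157.
Sum = Δx · [r(41/36) + r(17/12) + r(61/36) + ...].
Sum ≈ 4.861727.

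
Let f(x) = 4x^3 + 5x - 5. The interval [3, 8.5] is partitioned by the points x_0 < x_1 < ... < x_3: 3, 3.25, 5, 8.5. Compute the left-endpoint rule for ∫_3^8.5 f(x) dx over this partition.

Subinterval widths: 0.25, 1.75, 3.5.
Left endpoints: 3, 3.25, 5.
f(3) = 118, f(3.25) = 148.5625, f(5) = 520.
Sum = Σ Δx_i · f(x_i).
Sum = 2109.484375.

2109.484375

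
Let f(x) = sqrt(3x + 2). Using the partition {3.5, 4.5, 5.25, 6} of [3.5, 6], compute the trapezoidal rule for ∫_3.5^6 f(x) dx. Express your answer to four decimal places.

Subinterval widths: 1, 0.75, 0.75.
f(3.5) ≈ 3.5355, f(4.5) ≈ 3.9370, f(5.25) ≈ 4.2131, f(6) ≈ 4.4721.
On each subinterval the trapezoid contributes (Δx_i/2)·[f(x_{i-1}) + f(x_i)].
Sum ≈ 10.0495.

10.0495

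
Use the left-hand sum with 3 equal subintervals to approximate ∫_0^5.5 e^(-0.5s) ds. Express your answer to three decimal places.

2.860

Δs = (5.5 − 0)/3 = 11/6.
Left endpoints: 0, 11/6, 11/3.
f(0) ≈ 1.000, f(11/6) ≈ 0.400, f(11/3) ≈ 0.160.
Sum = Δs · [f(0) + f(11/6) + f(11/3)].
Sum ≈ 2.860.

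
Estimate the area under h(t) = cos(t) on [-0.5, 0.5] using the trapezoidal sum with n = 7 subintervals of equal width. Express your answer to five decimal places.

0.95722

Δt = (0.5 − (-0.5))/7 = 1/7.
h(-0.5) ≈ 0.87758, h(-5/14) ≈ 0.93690, h(-3/14) ≈ 0.97713, h(-1/14) ≈ 0.99745, h(1/14) ≈ 0.99745, h(3/14) ≈ 0.97713, h(5/14) ≈ 0.93690, h(0.5) ≈ 0.87758.
T_7 = (Δt/2)·[h(t_0) + 2h(t_1) + ... + 2h(t_{6}) + h(t_7)].
Sum ≈ 0.95722.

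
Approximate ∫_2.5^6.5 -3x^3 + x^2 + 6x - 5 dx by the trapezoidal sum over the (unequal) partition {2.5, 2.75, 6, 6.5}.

Subinterval widths: 0.25, 3.25, 0.5.
f(2.5) = -30.625, f(2.75) = -43.328125, f(6) = -581, f(6.5) = -747.625.
On each subinterval the trapezoid contributes (Δx_i/2)·[f(x_{i-1}) + f(x_i)].
Sum = -1355.93359375.

-1355.93359375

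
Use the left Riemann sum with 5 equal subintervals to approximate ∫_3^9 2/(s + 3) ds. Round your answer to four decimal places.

1.4913

Δs = (9 − 3)/5 = 1.2.
Left endpoints: 3, 4.2, 5.4, 6.6, 7.8.
f(3) = 1/3, f(4.2) = 5/18, f(5.4) = 5/21, f(6.6) = 5/24, f(7.8) = 5/27.
Sum = Δs · [f(3) + f(4.2) + f(5.4) + f(6.6) + f(7.8)].
Sum ≈ 1.4913.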